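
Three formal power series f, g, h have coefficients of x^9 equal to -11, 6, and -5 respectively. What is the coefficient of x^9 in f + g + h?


Series addition is componentwise:
-11 + 6 + -5
= -10

-10


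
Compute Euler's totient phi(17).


phi(n) counts integers in [1, n] coprime to n. Using the multiplicative formula phi(n) = n * prod_{p | n} (1 - 1/p):
17 = 17, so
phi(17) = 17 * (1 - 1/17) = 16.

16


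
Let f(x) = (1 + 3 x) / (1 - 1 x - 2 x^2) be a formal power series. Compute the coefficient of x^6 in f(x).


Write f(x) = sum_{k>=0} a_k x^k. Multiplying both sides by 1 - 1 x - 2 x^2 gives
(1 - 1 x - 2 x^2) sum_{k>=0} a_k x^k = 1 + 3 x.
Matching coefficients:
 x^0: a_0 = 1
 x^1: a_1 - 1 a_0 = 3  =>  a_1 = 1*1 + 3 = 4
 x^k (k >= 2): a_k = 1 a_{k-1} + 2 a_{k-2}.
Iterating: a_2 = 6, a_3 = 14, a_4 = 26, a_5 = 54, a_6 = 106.
So the coefficient of x^6 is 106.

106


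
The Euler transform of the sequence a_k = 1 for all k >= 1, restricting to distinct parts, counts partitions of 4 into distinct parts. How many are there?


Partitions of 4 into distinct parts can be computed via generating function.
Product (1+x)(1+x^2)(1+x^3)...
The coefficient of x^4 = 2

2


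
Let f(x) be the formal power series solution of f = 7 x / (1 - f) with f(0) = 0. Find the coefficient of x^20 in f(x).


Apply Lagrange inversion: f = 7 x * phi(f) with phi(t) = 1/(1 - t), so
[x^n] f = 7^n * (1/n) [t^(n-1)] phi(t)^n = 7^n * (1/n) [t^(n-1)] (1 - t)^(-n) = 7^n * (1/n) C(2n - 2, n - 1) = 7^n * C_{n-1}.
For n = 20: C_19 = C(38, 19) / 20 = 35345263800/20 = 1767263190.
With the 7^20 = 79792266297612001 factor, the coefficient is 79792266297612001 * 1767263190 = 141013935074447274269543190.

141013935074447274269543190


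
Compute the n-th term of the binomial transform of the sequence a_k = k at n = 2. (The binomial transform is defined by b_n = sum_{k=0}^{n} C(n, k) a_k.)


With a_k = k, b_n = sum_{k=0}^{n} C(n, k) k. Using k * C(n, k) = n * C(n-1, k-1) gives b_n = n * sum_{k>=1} C(n-1, k-1) = n * 2^(n-1).
For n = 2: 2 * 2^1 = 2 * 2 = 4.

4


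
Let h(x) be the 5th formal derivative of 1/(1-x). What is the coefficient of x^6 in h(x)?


Differentiating 5 times: d^5/dx^5 [1/(1-x)] = 5!/(1-x)^6.
The expansion 1/(1-x)^6 = sum_{k>=0} C(k+5, 5) x^k, so the coefficient of x^n in 5!/(1-x)^6 is 5! * C(n+5, 5).
For n = 6: 120 * C(11, 5) = 120 * 462 = 55440

55440


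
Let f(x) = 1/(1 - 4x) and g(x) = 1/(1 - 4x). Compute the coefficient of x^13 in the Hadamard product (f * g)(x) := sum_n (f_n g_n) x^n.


f has coefficients f_k = 4^k and g has coefficients g_k = 4^k, so the Hadamard product has coefficient (f*g)_k = 4^k * 4^k = 16^k.
For k = 13: 16^13 = 4503599627370496.

4503599627370496


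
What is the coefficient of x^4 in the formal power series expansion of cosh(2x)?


The Maclaurin series is cosh(t) = sum_{m>=0} t^(2m) / (2m)!, so substituting t = 2x, only even powers of x are nonzero, with coefficient of x^(2m) equal to 2^(2m) / (2m)!.
For x^4 the coefficient is 2^4/4! = 16/24 = 2/3.

2/3


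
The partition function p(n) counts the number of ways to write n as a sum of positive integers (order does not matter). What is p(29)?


Using the generating function prod_{k>=1} 1/(1-x^k), we compute p(29).
By dynamic programming over parts 1 through 29:
p(29) = 4565

4565


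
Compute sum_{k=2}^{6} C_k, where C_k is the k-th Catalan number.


C_2 through C_6: 2, 5, 14, 42, 132
Sum = 2 + 5 + 14 + 42 + 132
= 195

195


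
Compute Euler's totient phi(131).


phi(n) counts integers in [1, n] coprime to n. Using the multiplicative formula phi(n) = n * prod_{p | n} (1 - 1/p):
131 = 131, so
phi(131) = 131 * (1 - 1/131) = 130.

130


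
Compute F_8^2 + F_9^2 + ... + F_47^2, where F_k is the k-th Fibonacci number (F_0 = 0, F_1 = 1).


There is a standard identity sum_{k=0}^{N} F_k^2 = F_N * F_{N+1} (proved inductively from the telescoping relation F_k^2 = F_k F_{k+1} - F_{k-1} F_k). Then
sum_{k=8}^{47} F_k^2 = F_47 F_48 - F_7 F_8.
Computing: F_47 = 2971215073, F_48 = 4807526976, F_7 = 13, F_8 = 21.
Sum = 2971215073 * 4807526976 - 13 * 21 = 14284196614945308975.

14284196614945308975


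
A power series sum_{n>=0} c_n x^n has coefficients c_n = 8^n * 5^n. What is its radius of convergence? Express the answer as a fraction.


By the root test (Cauchy-Hadamard), the radius is R = 1 / limsup_n |c_n|^(1/n).
Here |c_n|^(1/n) = (8^n * 5^n)^(1/n) = 8 * 5 = 40 for all n.
So R = 1/40 = 1/40.

1/40


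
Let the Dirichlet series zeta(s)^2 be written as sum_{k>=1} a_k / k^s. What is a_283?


The Dirichlet convolution of the constant function 1 with itself gives (1 * 1)(k) = sum_{d | k} 1 = d(k), the number of positive divisors of k.
Since zeta(s) = sum_{k>=1} 1/k^s, we have zeta(s)^2 = sum_{k>=1} d(k)/k^s, so a_k = d(k).
For k = 283: the divisors are 1, 283.
Count = 2.

2


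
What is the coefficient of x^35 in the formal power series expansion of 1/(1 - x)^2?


The negative binomial / multiset identity is
1/(1 - x)^r = sum_{k>=0} C(k + r - 1, r - 1) x^k.
Here r = 2 and k = 35, so the coefficient is
C(35 + 1, 1) = C(36, 1)
= 36

36


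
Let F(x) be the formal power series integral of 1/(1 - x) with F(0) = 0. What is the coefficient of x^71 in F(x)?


1/(1 - x) = sum_{k>=0} x^k. Integrating termwise and using F(0) = 0 gives
F(x) = sum_{k>=0} x^(k+1) / (k+1) = sum_{m>=1} x^m / m = -ln(1 - x).
So the coefficient of x^71 is 1/71 = 1/71.

1/71


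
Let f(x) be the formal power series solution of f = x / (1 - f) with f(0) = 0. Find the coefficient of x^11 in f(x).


Apply Lagrange inversion: f = x * phi(f) with phi(t) = 1/(1 - t), so
[x^n] f = (1/n) [t^(n-1)] phi(t)^n = (1/n) [t^(n-1)] (1 - t)^(-n) = (1/n) C(2n - 2, n - 1) = C_{n-1}.
For n = 11: C_10 = C(20, 10) / 11 = 184756/11 = 16796 = 16796.

16796


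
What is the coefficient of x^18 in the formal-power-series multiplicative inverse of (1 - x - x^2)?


Let the inverse be f(x) = sum_{k>=0} a_k x^k. From f(x) * (1 - x - x^2) = 1 and matching coefficients:
 x^0: a_0 = 1.
 x^1: a_1 - a_0 = 0, so a_1 = 1.
 x^k (k >= 2): a_k - a_{k-1} - a_{k-2} = 0, i.e. a_k = a_{k-1} + a_{k-2}.
This is the Fibonacci-type recurrence shifted so that a_0 = a_1 = 1.
Iterating: a_0=1, a_1=1, a_2=2, a_3=3, a_4=5, a_5=8, a_6=13, a_7=21, a_8=34, a_9=55, ...
a_18 = 4181.

4181


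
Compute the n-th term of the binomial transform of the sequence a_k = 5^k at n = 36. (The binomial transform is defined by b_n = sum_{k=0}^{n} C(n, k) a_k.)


With a_k = 5^k, b_n = sum_{k=0}^{n} C(n, k) 5^k = (1 + 5)^n by the binomial theorem.
For n = 36: (1 + 5)^36 = 6^36 = 10314424798490535546171949056.

10314424798490535546171949056


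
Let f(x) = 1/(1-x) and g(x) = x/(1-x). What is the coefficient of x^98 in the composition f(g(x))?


First simplify the composition: f(g(x)) = 1/(1 - x/(1-x)) = (1-x)/((1-x) - x) = (1-x)/(1-2x).
Now extract the coefficient. Write (1-x)/(1-2x) = 1/(1-2x) - x/(1-2x).
The coefficient of x^n in 1/(1-2x) is 2^n, and in x/(1-2x) is 2^(n-1) (for n >= 1).
So the coefficient of x^98 is 2^98 - 2^97 = 316912650057057350374175801344 - 158456325028528675187087900672 = 158456325028528675187087900672.

158456325028528675187087900672


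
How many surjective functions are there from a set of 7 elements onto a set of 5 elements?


By inclusion-exclusion on which target elements are missed, the number of surjections from an n-set onto a k-set is
surj(n, k) = sum_{j=0}^{k} (-1)^j C(k, j) (k - j)^n.
Equivalently surj(n, k) = k! * S(n, k), where S(n, k) is the Stirling number of the second kind.
For n = 7, k = 5:
S(7, 5) = 140, so
surj = 5! * 140 = 120 * 140 = 16800.

16800


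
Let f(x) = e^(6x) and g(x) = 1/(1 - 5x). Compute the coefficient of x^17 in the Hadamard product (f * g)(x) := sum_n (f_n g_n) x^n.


Expanding: f_k = 6^k/k! (from e^(6x)) and g_k = 5^k (from 1/(1 - 5x)). So the Hadamard coefficient (f * g)_k = 6^k 5^k / k! = (30)^k / k!.
For k = 17: 30^17/17! = 12914016300000000000000000/355687428096000 = 4324877929687500/119119.

4324877929687500/119119


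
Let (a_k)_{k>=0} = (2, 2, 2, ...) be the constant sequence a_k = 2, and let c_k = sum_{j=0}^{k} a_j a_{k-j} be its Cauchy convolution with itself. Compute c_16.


Since a_j = 2 for all j >= 0, the convolution sum becomes
c_k = sum_{j=0}^{k} 2 * 2 = 4 * (k + 1).
Equivalently, the generating function of (a_k) is 2/(1 - x) and its square is 4/(1 - x)^2 = sum_{k>=0} 4(k + 1) x^k.
For k = 16: 4 * 17 = 68.

68


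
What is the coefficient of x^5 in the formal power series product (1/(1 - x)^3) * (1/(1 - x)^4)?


Combine the factors: (1/(1 - x)^3) * (1/(1 - x)^4) = 1/(1 - x)^7.
Then use 1/(1 - x)^r = sum_{k>=0} C(k + r - 1, r - 1) x^k with r = 7 and k = 5:
C(11, 6) = 462.

462


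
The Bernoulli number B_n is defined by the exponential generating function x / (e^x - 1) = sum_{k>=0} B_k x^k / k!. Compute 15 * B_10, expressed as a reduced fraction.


Bernoulli numbers can also be computed recursively via B_0 = 1 and sum_{j=0}^{m} C(m+1, j) B_j = 0 for m >= 1. Odd-index Bernoulli numbers vanish for k >= 3.
Computing B_10 = 5/66, so 15 * B_10 = 15 * 5/66 = 25/22.

25/22


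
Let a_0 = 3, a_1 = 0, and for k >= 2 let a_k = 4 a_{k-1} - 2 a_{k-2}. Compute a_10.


Iterating the recurrence forward:
a_0 = 3
a_1 = 0
a_2 = 4*0 - 2*3 = -6
a_3 = 4*-6 - 2*0 = -24
a_4 = 4*-24 - 2*-6 = -84
a_5 = 4*-84 - 2*-24 = -288
a_6 = 4*-288 - 2*-84 = -984
a_7 = 4*-984 - 2*-288 = -3360
a_8 = 4*-3360 - 2*-984 = -11472
a_9 = 4*-11472 - 2*-3360 = -39168
a_10 = 4*-39168 - 2*-11472 = -133728
So a_10 = -133728.

-133728


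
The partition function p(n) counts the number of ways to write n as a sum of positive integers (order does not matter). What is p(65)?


Using the generating function prod_{k>=1} 1/(1-x^k), we compute p(65).
By dynamic programming over parts 1 through 65:
p(65) = 2012558

2012558


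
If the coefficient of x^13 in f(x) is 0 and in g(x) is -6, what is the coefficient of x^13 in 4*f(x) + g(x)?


Scalar multiplication scales coefficients: 4 * 0 = 0.
Then add the g coefficient: 0 + -6
= -6

-6


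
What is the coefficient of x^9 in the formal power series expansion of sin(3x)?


The Maclaurin series is sin(t) = sum_{k>=0} (-1)^k t^(2k+1) / (2k+1)!, so substituting t = 3x, only odd powers of x are nonzero, with coefficient of x^(2k+1) equal to (-1)^k 3^(2k+1) / (2k+1)!.
Write 9 = 2*4 + 1, giving the coefficient (-1)^4 * 3^9 / 9! = 19683/362880 = 243/4480.

243/4480


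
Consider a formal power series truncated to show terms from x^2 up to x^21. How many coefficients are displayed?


From x^2 to x^21 inclusive, the count is 21 - 2 + 1 = 20.

20


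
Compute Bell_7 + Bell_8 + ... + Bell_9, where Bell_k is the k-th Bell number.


Recall Bell_k counts set partitions of a k-set (with Bell_0 = 1 by convention).
Bell_7 through Bell_9: 877, 4140, 21147
Sum = 877 + 4140 + 21147 = 26164.

26164


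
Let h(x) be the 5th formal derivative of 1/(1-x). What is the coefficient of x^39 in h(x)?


Differentiating 5 times: d^5/dx^5 [1/(1-x)] = 5!/(1-x)^6.
The expansion 1/(1-x)^6 = sum_{k>=0} C(k+5, 5) x^k, so the coefficient of x^n in 5!/(1-x)^6 is 5! * C(n+5, 5).
For n = 39: 120 * C(44, 5) = 120 * 1086008 = 130320960

130320960


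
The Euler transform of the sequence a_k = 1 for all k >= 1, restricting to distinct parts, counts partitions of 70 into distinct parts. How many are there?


Partitions of 70 into distinct parts can be computed via generating function.
Product (1+x)(1+x^2)(1+x^3)...
The coefficient of x^70 = 29927

29927


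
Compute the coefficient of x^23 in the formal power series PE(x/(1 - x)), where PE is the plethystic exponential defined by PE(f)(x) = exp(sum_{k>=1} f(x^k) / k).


For f(x) = x/(1 - x) we have
sum_{k>=1} f(x^k) / k = sum_{k>=1} (1/k) * x^k / (1 - x^k) = sum_{k, m >= 1} x^(k m) / k,
which after exponentiating simplifies to
PE(x/(1 - x)) = prod_{k>=1} 1 / (1 - x^k).
This is the generating function for the partition function p(n), so the coefficient of x^23 is p(23).
Computing p(23) by dynamic programming over parts 1, 2, ..., 23: p(23) = 1255.

1255


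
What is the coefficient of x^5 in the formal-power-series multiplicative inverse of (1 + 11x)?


The inverse is 1/(1 + 11x). Apply the geometric identity 1/(1 - y) = sum_{k>=0} y^k with y = -11x:
1/(1 + 11x) = sum_{k>=0} (-11)^k x^k.
So the coefficient of x^5 is (-11)^5 = -161051.

-161051


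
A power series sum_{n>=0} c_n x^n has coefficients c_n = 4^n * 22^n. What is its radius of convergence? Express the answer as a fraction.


By the root test (Cauchy-Hadamard), the radius is R = 1 / limsup_n |c_n|^(1/n).
Here |c_n|^(1/n) = (4^n * 22^n)^(1/n) = 4 * 22 = 88 for all n.
So R = 1/88 = 1/88.

1/88


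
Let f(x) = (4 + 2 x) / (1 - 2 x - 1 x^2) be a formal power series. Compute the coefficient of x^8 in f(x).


Write f(x) = sum_{k>=0} a_k x^k. Multiplying both sides by 1 - 2 x - 1 x^2 gives
(1 - 2 x - 1 x^2) sum_{k>=0} a_k x^k = 4 + 2 x.
Matching coefficients:
 x^0: a_0 = 4
 x^1: a_1 - 2 a_0 = 2  =>  a_1 = 2*4 + 2 = 10
 x^k (k >= 2): a_k = 2 a_{k-1} + 1 a_{k-2}.
Iterating: a_2 = 24, a_3 = 58, a_4 = 140, a_5 = 338, a_6 = 816, a_7 = 1970, a_8 = 4756.
So the coefficient of x^8 is 4756.

4756


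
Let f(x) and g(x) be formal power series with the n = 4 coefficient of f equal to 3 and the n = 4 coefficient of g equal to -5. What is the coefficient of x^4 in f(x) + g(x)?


Addition of formal power series is termwise.
The coefficient of x^4 in f + g = 3 + -5
= -2

-2


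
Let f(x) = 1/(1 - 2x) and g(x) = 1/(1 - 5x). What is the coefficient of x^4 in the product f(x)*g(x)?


The coefficient of x^n in f*g is the Cauchy product: sum_{k=0}^{n} a^k * b^(n-k).
With a=2, b=5, n=4:
sum_{k=0}^{4} 2^k * 5^(4-k)
= 1031

1031


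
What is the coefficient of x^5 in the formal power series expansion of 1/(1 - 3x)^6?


The general identity 1/(1 - c x)^r = sum_{k>=0} c^k C(k + r - 1, r - 1) x^k follows by substituting y = c x into 1/(1 - y)^r = sum_{k>=0} C(k + r - 1, r - 1) y^k.
For c = 3, r = 6, k = 5:
3^5 * C(10, 5) = 243 * 252 = 61236.

61236


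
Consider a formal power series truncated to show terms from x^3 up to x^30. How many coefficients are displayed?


From x^3 to x^30 inclusive, the count is 30 - 3 + 1 = 28.

28


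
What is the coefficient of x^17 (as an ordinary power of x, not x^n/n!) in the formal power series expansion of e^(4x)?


The exponential series is e^y = sum_{k>=0} y^k / k!. Substituting y = 4x gives
e^(4x) = sum_{k>=0} 4^k x^k / k!.
So the coefficient of x^n is a^n/n! with a = 4, n = 17:
4^17 / 17! = 17179869184/355687428096000 = 524288/10854718875

524288/10854718875


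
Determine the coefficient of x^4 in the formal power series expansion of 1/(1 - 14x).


The geometric series identity gives 1/(1 - c x) = sum_{k>=0} c^k x^k, so the coefficient of x^k is c^k.
Here c = 14 and k = 4.
Computing: 14^4 = 38416

38416


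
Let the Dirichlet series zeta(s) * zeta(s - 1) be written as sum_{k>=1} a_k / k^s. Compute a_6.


Convolution gives a_k = sum_{d | k} d * 1 = sum_{d | k} d = sigma(k), the sum of positive divisors of k.
For k = 6, the divisors are 1, 2, 3, 6, so
sigma(6) = 1 + 2 + 3 + 6 = 12.

12


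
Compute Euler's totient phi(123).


phi(n) counts integers in [1, n] coprime to n. Using the multiplicative formula phi(n) = n * prod_{p | n} (1 - 1/p):
123 = 3 * 41, so
phi(123) = 123 * (1 - 1/3) * (1 - 1/41) = 80.

80


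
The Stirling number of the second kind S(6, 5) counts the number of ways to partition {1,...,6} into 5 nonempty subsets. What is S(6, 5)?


Using the explicit formula S(n,k) = (1/k!) sum_{j=0}^{k} (-1)^(k-j) C(k,j) j^n:
S(6, 5) = 15
Equivalently, S(n,k) is n! times the coefficient of x^n in the EGF (e^x - 1)^k / k!.

15


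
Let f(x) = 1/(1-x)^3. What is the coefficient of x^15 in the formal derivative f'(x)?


Differentiate: d/dx [ 1/(1-x)^r ] = r / (1-x)^(r+1).
Here r = 3, so f'(x) = 3 / (1-x)^4.
The expansion of 1/(1-x)^(r+1) has coefficient of x^n equal to C(n+r, r).
So the coefficient of x^15 in f'(x) is
3 * C(18, 3) = 3 * 816 = 2448

2448


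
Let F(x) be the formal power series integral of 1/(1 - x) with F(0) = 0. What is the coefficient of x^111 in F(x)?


1/(1 - x) = sum_{k>=0} x^k. Integrating termwise and using F(0) = 0 gives
F(x) = sum_{k>=0} x^(k+1) / (k+1) = sum_{m>=1} x^m / m = -ln(1 - x).
So the coefficient of x^111 is 1/111 = 1/111.

1/111


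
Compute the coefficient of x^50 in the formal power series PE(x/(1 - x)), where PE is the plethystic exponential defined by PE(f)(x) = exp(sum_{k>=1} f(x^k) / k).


For f(x) = x/(1 - x) we have
sum_{k>=1} f(x^k) / k = sum_{k>=1} (1/k) * x^k / (1 - x^k) = sum_{k, m >= 1} x^(k m) / k,
which after exponentiating simplifies to
PE(x/(1 - x)) = prod_{k>=1} 1 / (1 - x^k).
This is the generating function for the partition function p(n), so the coefficient of x^50 is p(50).
Computing p(50) by dynamic programming over parts 1, 2, ..., 50: p(50) = 204226.

204226


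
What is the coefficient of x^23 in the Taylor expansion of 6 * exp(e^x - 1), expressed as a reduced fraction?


exp(e^x - 1) = sum_{k>=0} Bell_k x^k / k!, where Bell_k is the k-th Bell number.
So the coefficient of x^23 is 6 * Bell_23 / 23!.
Computing: Bell_23 = 44152005855084346 and 23! = 25852016738884976640000, giving
6 * 44152005855084346/25852016738884976640000 = 22076002927542173/2154334728240414720000.

22076002927542173/2154334728240414720000


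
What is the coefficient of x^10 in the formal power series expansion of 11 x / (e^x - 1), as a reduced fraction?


The exponential generating function for Bernoulli numbers is
x / (e^x - 1) = sum_{k>=0} B_k x^k / k!.
So the coefficient of x^10 in 11 x / (e^x - 1) is 11 B_10 / 10!.
Computing: B_10 = 5/66, 10! = 3628800, giving
11 * 5/66 / 3628800 = 1/4354560.

1/4354560


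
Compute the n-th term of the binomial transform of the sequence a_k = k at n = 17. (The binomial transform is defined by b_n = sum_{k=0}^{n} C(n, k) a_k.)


With a_k = k, b_n = sum_{k=0}^{n} C(n, k) k. Using k * C(n, k) = n * C(n-1, k-1) gives b_n = n * sum_{k>=1} C(n-1, k-1) = n * 2^(n-1).
For n = 17: 17 * 2^16 = 17 * 65536 = 1114112.

1114112


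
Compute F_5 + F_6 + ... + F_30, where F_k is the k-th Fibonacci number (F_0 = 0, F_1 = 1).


Use the identity sum_{k=0}^{N} F_k = F_{N+2} - 1 (which follows from F_{k+2} - F_{k+1} = F_k). Then
sum_{k=5}^{30} F_k = (F_{32} - 1) - (F_{6} - 1) = F_{32} - F_{6}.
Computing: F_{32} = 2178309, F_{6} = 8, so
Sum = 2178309 - 8 = 2178301.

2178301


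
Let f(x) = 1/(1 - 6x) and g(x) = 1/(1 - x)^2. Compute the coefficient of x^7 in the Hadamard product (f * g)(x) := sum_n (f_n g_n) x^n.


f has coefficients f_k = 6^k. For g = 1/(1 - x)^2 the coefficient is g_k = C(k + 1, 1) = k + 1. The Hadamard coefficient is (f * g)_k = 6^k * (k + 1).
For k = 7: 6^7 * 8 = 279936 * 8 = 2239488.

2239488


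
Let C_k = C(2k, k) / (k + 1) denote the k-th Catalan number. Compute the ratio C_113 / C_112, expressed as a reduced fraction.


Using C_k = (2k)! / (k! (k+1)!), the ratio C_{k+1}/C_k simplifies to
C_{k+1}/C_k = [(2k+2)! / ((k+1)! (k+2)!)] * [k! (k+1)! / (2k)!]
 = (2k+2)(2k+1) / ((k+1)(k+2)) = 2(2k+1) / (k+2).
For k = 112: 2(2*112 + 1) / (112 + 2) = 450/114 = 75/19.

75/19


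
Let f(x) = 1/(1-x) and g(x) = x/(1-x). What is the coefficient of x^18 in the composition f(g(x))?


First simplify the composition: f(g(x)) = 1/(1 - x/(1-x)) = (1-x)/((1-x) - x) = (1-x)/(1-2x).
Now extract the coefficient. Write (1-x)/(1-2x) = 1/(1-2x) - x/(1-2x).
The coefficient of x^n in 1/(1-2x) is 2^n, and in x/(1-2x) is 2^(n-1) (for n >= 1).
So the coefficient of x^18 is 2^18 - 2^17 = 262144 - 131072 = 131072.

131072


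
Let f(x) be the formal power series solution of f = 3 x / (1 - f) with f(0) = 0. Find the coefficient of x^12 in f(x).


Apply Lagrange inversion: f = 3 x * phi(f) with phi(t) = 1/(1 - t), so
[x^n] f = 3^n * (1/n) [t^(n-1)] phi(t)^n = 3^n * (1/n) [t^(n-1)] (1 - t)^(-n) = 3^n * (1/n) C(2n - 2, n - 1) = 3^n * C_{n-1}.
For n = 12: C_11 = C(22, 11) / 12 = 705432/12 = 58786.
With the 3^12 = 531441 factor, the coefficient is 531441 * 58786 = 31241290626.

31241290626


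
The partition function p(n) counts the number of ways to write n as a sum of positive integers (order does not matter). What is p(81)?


Using the generating function prod_{k>=1} 1/(1-x^k), we compute p(81).
By dynamic programming over parts 1 through 81:
p(81) = 18004327

18004327


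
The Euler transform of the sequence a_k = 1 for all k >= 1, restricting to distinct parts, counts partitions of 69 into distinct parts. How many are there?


Partitions of 69 into distinct parts can be computed via generating function.
Product (1+x)(1+x^2)(1+x^3)...
The coefficient of x^69 = 27130

27130


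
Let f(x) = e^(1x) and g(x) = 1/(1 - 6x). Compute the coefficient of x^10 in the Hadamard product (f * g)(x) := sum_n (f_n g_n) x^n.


Expanding: f_k = 1^k/k! (from e^(1x)) and g_k = 6^k (from 1/(1 - 6x)). So the Hadamard coefficient (f * g)_k = 1^k 6^k / k! = (6)^k / k!.
For k = 10: 6^10/10! = 60466176/3628800 = 2916/175.

2916/175


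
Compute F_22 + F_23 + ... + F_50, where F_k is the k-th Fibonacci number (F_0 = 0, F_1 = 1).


Use the identity sum_{k=0}^{N} F_k = F_{N+2} - 1 (which follows from F_{k+2} - F_{k+1} = F_k). Then
sum_{k=22}^{50} F_k = (F_{52} - 1) - (F_{23} - 1) = F_{52} - F_{23}.
Computing: F_{52} = 32951280099, F_{23} = 28657, so
Sum = 32951280099 - 28657 = 32951251442.

32951251442


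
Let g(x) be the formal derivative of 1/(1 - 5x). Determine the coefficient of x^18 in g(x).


Differentiate termwise: d/dx sum_{k>=0} 5^k x^k = sum_{k>=1} k 5^k x^(k-1) = sum_{j>=0} (j+1) 5^(j+1) x^j.
Equivalently, d/dx [1/(1 - 5x)] = 5/(1 - 5x)^2.
For j = 18: 19 * 5^19 = 19 * 19073486328125 = 362396240234375.

362396240234375


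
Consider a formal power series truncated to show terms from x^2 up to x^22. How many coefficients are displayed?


From x^2 to x^22 inclusive, the count is 22 - 2 + 1 = 21.

21


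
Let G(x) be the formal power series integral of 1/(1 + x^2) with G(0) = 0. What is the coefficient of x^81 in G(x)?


1/(1 + x^2) = sum_{j>=0} (-1)^j x^(2j). Integrating termwise with G(0) = 0:
G(x) = sum_{j>=0} (-1)^j x^(2j+1) / (2j+1) = arctan(x).
Only odd powers are nonzero. For x^81 write 81 = 2*40 + 1, giving
(-1)^40 / 81 = 1/81 = 1/81.

1/81


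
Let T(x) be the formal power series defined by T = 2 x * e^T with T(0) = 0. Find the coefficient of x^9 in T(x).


Apply the Lagrange inversion formula: if T = 2 x * phi(T) with phi(t) = e^t, then
[x^n] T = 2^n * (1/n) [t^(n-1)] phi(t)^n = 2^n * (1/n) [t^(n-1)] e^(n t) = 2^n * (1/n) * n^(n-1) / (n-1)! = 2^n * n^(n-1) / n!.
When c = 1 this is the Cayley count of rooted labeled trees on n vertices, divided by n!.
For n = 9: 2^9 * 9^8 / 9! = 512 * 43046721/362880 = 2125764/35.

2125764/35


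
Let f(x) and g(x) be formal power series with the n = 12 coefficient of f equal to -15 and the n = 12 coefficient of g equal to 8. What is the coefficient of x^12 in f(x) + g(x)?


Addition of formal power series is termwise.
The coefficient of x^12 in f + g = -15 + 8
= -7

-7


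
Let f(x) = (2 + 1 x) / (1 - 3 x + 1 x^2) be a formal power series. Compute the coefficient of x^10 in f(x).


Write f(x) = sum_{k>=0} a_k x^k. Multiplying both sides by 1 - 3 x + 1 x^2 gives
(1 - 3 x + 1 x^2) sum_{k>=0} a_k x^k = 2 + 1 x.
Matching coefficients:
 x^0: a_0 = 2
 x^1: a_1 - 3 a_0 = 1  =>  a_1 = 3*2 + 1 = 7
 x^k (k >= 2): a_k = 3 a_{k-1} - 1 a_{k-2}.
Iterating: a_2 = 19, a_3 = 50, a_4 = 131, a_5 = 343, a_6 = 898, a_7 = 2351, a_8 = 6155, a_9 = 16114, a_10 = 42187.
So the coefficient of x^10 is 42187.

42187


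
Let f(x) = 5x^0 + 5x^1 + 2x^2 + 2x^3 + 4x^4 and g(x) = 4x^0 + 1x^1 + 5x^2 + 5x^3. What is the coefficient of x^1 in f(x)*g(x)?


Cauchy product at x^1:
5*1 + 5*4
= 25

25


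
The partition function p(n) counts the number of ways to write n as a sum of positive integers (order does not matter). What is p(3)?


Using the generating function prod_{k>=1} 1/(1-x^k), we compute p(3).
By dynamic programming over parts 1 through 3:
p(3) = 3

3


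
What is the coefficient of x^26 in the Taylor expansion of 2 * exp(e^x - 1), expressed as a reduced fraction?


exp(e^x - 1) = sum_{k>=0} Bell_k x^k / k!, where Bell_k is the k-th Bell number.
So the coefficient of x^26 is 2 * Bell_26 / 26!.
Computing: Bell_26 = 49631246523618756274 and 26! = 403291461126605635584000000, giving
2 * 49631246523618756274/403291461126605635584000000 = 1459742544812316361/5930756781273612288000000.

1459742544812316361/5930756781273612288000000


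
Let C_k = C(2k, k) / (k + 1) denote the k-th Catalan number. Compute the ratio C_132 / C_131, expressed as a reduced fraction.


Using C_k = (2k)! / (k! (k+1)!), the ratio C_{k+1}/C_k simplifies to
C_{k+1}/C_k = [(2k+2)! / ((k+1)! (k+2)!)] * [k! (k+1)! / (2k)!]
 = (2k+2)(2k+1) / ((k+1)(k+2)) = 2(2k+1) / (k+2).
For k = 131: 2(2*131 + 1) / (131 + 2) = 526/133 = 526/133.

526/133


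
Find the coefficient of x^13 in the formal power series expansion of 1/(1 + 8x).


Write 1/(1 + c x) = 1/(1 - (-c) x) and apply the geometric-series identity
1/(1 - y) = sum_{k>=0} y^k to get 1/(1 + c x) = sum_{k>=0} (-c)^k x^k.
So the coefficient of x^k is (-c)^k = (-1)^k * c^k.
Here c = 8 and k = 13:
(-8)^13 = -1 * 549755813888 = -549755813888

-549755813888


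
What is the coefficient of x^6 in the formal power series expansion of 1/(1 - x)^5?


The expansion 1/(1 - x)^r = sum_{k>=0} C(k + r - 1, r - 1) x^k follows from the multiset / negative-binomial theorem (or from repeated differentiation of the geometric series).
For r = 5 and k = 6:
C(10, 4) = 3628800 / (24 * 720) = 210.

210


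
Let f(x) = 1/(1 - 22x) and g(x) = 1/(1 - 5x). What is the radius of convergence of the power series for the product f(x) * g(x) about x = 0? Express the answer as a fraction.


The radius of 1/(1 - 22x) is 1/22 (nearest singularity at x = 1/22), and the radius of 1/(1 - 5x) is 1/5.
The product f(x)*g(x) = 1/((1 - 22x)(1 - 5x)) has singularities at both 1/22 and 1/5, so its radius of convergence is the distance to the nearest one:
min(1/22, 1/5) = 1/22.

1/22


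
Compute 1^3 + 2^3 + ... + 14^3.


This power sum has a closed form given by Faulhaber's formula
sum_{k=1}^{m} k^p = (1 / (p + 1)) * sum_{j=0}^{p} C(p + 1, j) B_j m^(p + 1 - j),
but for small m direct computation is fastest:
1 + 8 + 27 + 64 + 125 + 216 + 343 + 512 + 729 + 1000 + 1331 + 1728 + 2197 + 2744 = 11025.

11025


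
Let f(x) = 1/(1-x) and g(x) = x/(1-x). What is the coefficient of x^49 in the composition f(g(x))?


First simplify the composition: f(g(x)) = 1/(1 - x/(1-x)) = (1-x)/((1-x) - x) = (1-x)/(1-2x).
Now extract the coefficient. Write (1-x)/(1-2x) = 1/(1-2x) - x/(1-2x).
The coefficient of x^n in 1/(1-2x) is 2^n, and in x/(1-2x) is 2^(n-1) (for n >= 1).
So the coefficient of x^49 is 2^49 - 2^48 = 562949953421312 - 281474976710656 = 281474976710656.

281474976710656


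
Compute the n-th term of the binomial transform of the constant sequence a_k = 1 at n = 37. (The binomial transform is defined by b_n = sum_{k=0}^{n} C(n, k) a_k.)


With a_k = 1 for all k, b_n = sum_{k=0}^{n} C(n, k) = 2^n by the binomial theorem.
For n = 37: 2^37 = 137438953472.

137438953472


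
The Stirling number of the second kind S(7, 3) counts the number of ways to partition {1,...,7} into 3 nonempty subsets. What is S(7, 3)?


Using the explicit formula S(n,k) = (1/k!) sum_{j=0}^{k} (-1)^(k-j) C(k,j) j^n:
S(7, 3) = 301
Equivalently, S(n,k) is n! times the coefficient of x^n in the EGF (e^x - 1)^k / k!.

301


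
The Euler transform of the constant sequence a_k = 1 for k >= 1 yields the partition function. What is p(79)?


The Euler transform converts the sequence a_k = 1 into the number of integer partitions.
Using the recurrence or dynamic programming:
p(79) = 13848650

13848650


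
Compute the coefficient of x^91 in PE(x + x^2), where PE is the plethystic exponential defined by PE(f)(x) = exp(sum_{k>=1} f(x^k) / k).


With f(x) = x + x^2, the exponent is sum_{k>=1} (x^k + x^(2k)) / k = -ln(1 - x) - ln(1 - x^2). Exponentiating:
PE(x + x^2) = 1 / ((1 - x)(1 - x^2)).
This is the generating function for partitions of n into parts of size 1 or 2. The number of 2's can be any j in 0..45, and the rest are 1's, so
[x^91] = floor(91/2) + 1 = 46.

46


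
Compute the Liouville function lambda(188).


The Liouville function is lambda(k) = (-1)^Omega(k), where Omega(k) counts the prime factors of k with multiplicity.
Factoring: 188 = 2 * 2 * 47, so Omega(188) = 3.
lambda(188) = (-1)^3 = -1.

-1


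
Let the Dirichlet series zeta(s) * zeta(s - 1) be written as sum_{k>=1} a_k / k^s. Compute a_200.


Convolution gives a_k = sum_{d | k} d * 1 = sum_{d | k} d = sigma(k), the sum of positive divisors of k.
For k = 200, the divisors are 1, 2, 4, 5, 8, 10, 20, 25, 40, 50, 100, 200, so
sigma(200) = 1 + 2 + 4 + 5 + 8 + 10 + 20 + 25 + 40 + 50 + 100 + 200 = 465.

465


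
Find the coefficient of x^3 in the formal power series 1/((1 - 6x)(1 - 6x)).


By partial fractions or Cauchy convolution:
The coefficient equals sum_{k=0}^{3} 6^k * 6^(3-k).
= 864

864


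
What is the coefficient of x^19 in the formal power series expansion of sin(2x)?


The Maclaurin series is sin(t) = sum_{k>=0} (-1)^k t^(2k+1) / (2k+1)!, so substituting t = 2x, only odd powers of x are nonzero, with coefficient of x^(2k+1) equal to (-1)^k 2^(2k+1) / (2k+1)!.
Write 19 = 2*9 + 1, giving the coefficient (-1)^9 * 2^19 / 19! = -524288/121645100408832000 = -8/1856156927625.

-8/1856156927625


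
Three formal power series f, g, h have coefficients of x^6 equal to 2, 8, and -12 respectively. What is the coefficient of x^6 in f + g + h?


Series addition is componentwise:
2 + 8 + -12
= -2

-2


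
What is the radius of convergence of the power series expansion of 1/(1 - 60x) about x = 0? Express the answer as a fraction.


Expanding 1/(1 - 60x) = sum_{k>=0} 60^k x^k, the series converges when |60x| < 1, i.e., |x| < 1/60.
So the radius of convergence is 1/60 = 1/60.

1/60


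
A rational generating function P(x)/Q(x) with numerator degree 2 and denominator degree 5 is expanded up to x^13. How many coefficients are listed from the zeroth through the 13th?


Expanding up to x^13 gives the coefficients for x^0, x^1, ..., x^13.
That is 13 + 1 = 14 coefficients in total.

14


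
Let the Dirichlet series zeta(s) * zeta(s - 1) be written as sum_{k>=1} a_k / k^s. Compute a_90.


Convolution gives a_k = sum_{d | k} d * 1 = sum_{d | k} d = sigma(k), the sum of positive divisors of k.
For k = 90, the divisors are 1, 2, 3, 5, 6, 9, 10, 15, 18, 30, 45, 90, so
sigma(90) = 1 + 2 + 3 + 5 + 6 + 9 + 10 + 15 + 18 + 30 + 45 + 90 = 234.

234


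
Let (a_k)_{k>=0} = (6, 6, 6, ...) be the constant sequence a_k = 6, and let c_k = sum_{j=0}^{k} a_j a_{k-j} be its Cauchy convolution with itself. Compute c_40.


Since a_j = 6 for all j >= 0, the convolution sum becomes
c_k = sum_{j=0}^{k} 6 * 6 = 36 * (k + 1).
Equivalently, the generating function of (a_k) is 6/(1 - x) and its square is 36/(1 - x)^2 = sum_{k>=0} 36(k + 1) x^k.
For k = 40: 36 * 41 = 1476.

1476


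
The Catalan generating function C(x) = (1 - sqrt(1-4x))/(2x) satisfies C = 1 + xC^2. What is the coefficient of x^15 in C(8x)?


Substituting x -> 8x scales the n-th coefficient by 8^n, so [x^15] C(8x) = 8^15 * C_15.
C_15 = C(2*15, 15)/(16) = 155117520/16 = 9694845.
So 8^15 * 9694845 = 35184372088832 * 9694845 = 341107033823552471040.

341107033823552471040


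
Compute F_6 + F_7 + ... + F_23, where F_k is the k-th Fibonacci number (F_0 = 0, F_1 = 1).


Use the identity sum_{k=0}^{N} F_k = F_{N+2} - 1 (which follows from F_{k+2} - F_{k+1} = F_k). Then
sum_{k=6}^{23} F_k = (F_{25} - 1) - (F_{7} - 1) = F_{25} - F_{7}.
Computing: F_{25} = 75025, F_{7} = 13, so
Sum = 75025 - 13 = 75012.

75012


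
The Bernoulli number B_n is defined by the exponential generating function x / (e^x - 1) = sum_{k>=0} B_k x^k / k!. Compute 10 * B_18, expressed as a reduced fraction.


Bernoulli numbers can also be computed recursively via B_0 = 1 and sum_{j=0}^{m} C(m+1, j) B_j = 0 for m >= 1. Odd-index Bernoulli numbers vanish for k >= 3.
Computing B_18 = 43867/798, so 10 * B_18 = 10 * 43867/798 = 219335/399.

219335/399


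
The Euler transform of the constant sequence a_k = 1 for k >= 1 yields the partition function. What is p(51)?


The Euler transform converts the sequence a_k = 1 into the number of integer partitions.
Using the recurrence or dynamic programming:
p(51) = 239943

239943


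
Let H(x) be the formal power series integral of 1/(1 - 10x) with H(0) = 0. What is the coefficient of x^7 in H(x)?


1/(1 - 10x) = sum_{k>=0} 10^k x^k. Integrating termwise with H(0) = 0:
H(x) = sum_{k>=0} 10^k x^(k+1) / (k+1) = sum_{m>=1} 10^(m-1) x^m / m.
For m = 7: 10^6/7 = 1000000/7 = 1000000/7.

1000000/7


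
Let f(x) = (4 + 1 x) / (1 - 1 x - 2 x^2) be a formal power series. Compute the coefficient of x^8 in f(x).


Write f(x) = sum_{k>=0} a_k x^k. Multiplying both sides by 1 - 1 x - 2 x^2 gives
(1 - 1 x - 2 x^2) sum_{k>=0} a_k x^k = 4 + 1 x.
Matching coefficients:
 x^0: a_0 = 4
 x^1: a_1 - 1 a_0 = 1  =>  a_1 = 1*4 + 1 = 5
 x^k (k >= 2): a_k = 1 a_{k-1} + 2 a_{k-2}.
Iterating: a_2 = 13, a_3 = 23, a_4 = 49, a_5 = 95, a_6 = 193, a_7 = 383, a_8 = 769.
So the coefficient of x^8 is 769.

769


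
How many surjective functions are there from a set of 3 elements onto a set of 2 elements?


By inclusion-exclusion on which target elements are missed, the number of surjections from an n-set onto a k-set is
surj(n, k) = sum_{j=0}^{k} (-1)^j C(k, j) (k - j)^n.
Equivalently surj(n, k) = k! * S(n, k), where S(n, k) is the Stirling number of the second kind.
For n = 3, k = 2:
S(3, 2) = 3, so
surj = 2! * 3 = 2 * 3 = 6.

6


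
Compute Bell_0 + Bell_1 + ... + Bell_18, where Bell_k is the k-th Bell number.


Recall Bell_k counts set partitions of a k-set (with Bell_0 = 1 by convention).
Bell_0 through Bell_18: 1, 1, 2, 5, 15, 52, 203, 877, 4140, 21147, 115975, 678570, 4213597, 27644437, 190899322, 1382958545, 10480142147, 82864869804, 682076806159
Sum = 1 + 1 + 2 + 5 + 15 + 52 + 203 + 877 + 4140 + 21147 + 115975 + 678570 + 4213597 + 27644437 + 190899322 + 1382958545 + 10480142147 + 82864869804 + 682076806159 = 777028354999.

777028354999


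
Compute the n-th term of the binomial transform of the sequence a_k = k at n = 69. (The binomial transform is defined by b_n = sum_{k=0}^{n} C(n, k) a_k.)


With a_k = k, b_n = sum_{k=0}^{n} C(n, k) k. Using k * C(n, k) = n * C(n-1, k-1) gives b_n = n * sum_{k>=1} C(n-1, k-1) = n * 2^(n-1).
For n = 69: 69 * 2^68 = 69 * 295147905179352825856 = 20365205457375344984064.

20365205457375344984064


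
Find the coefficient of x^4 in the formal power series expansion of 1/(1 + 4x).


Write 1/(1 + c x) = 1/(1 - (-c) x) and apply the geometric-series identity
1/(1 - y) = sum_{k>=0} y^k to get 1/(1 + c x) = sum_{k>=0} (-c)^k x^k.
So the coefficient of x^k is (-c)^k = (-1)^k * c^k.
Here c = 4 and k = 4:
(-4)^4 = 1 * 256 = 256

256


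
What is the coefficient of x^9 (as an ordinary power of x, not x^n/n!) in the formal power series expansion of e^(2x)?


The exponential series is e^y = sum_{k>=0} y^k / k!. Substituting y = 2x gives
e^(2x) = sum_{k>=0} 2^k x^k / k!.
So the coefficient of x^n is a^n/n! with a = 2, n = 9:
2^9 / 9! = 512/362880 = 4/2835

4/2835


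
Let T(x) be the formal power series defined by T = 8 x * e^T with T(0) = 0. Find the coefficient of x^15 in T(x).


Apply the Lagrange inversion formula: if T = 8 x * phi(T) with phi(t) = e^t, then
[x^n] T = 8^n * (1/n) [t^(n-1)] phi(t)^n = 8^n * (1/n) [t^(n-1)] e^(n t) = 8^n * (1/n) * n^(n-1) / (n-1)! = 8^n * n^(n-1) / n!.
When c = 1 this is the Cayley count of rooted labeled trees on n vertices, divided by n!.
For n = 15: 8^15 * 15^14 / 15! = 35184372088832 * 29192926025390625/1307674368000 = 5503765708800000000000/7007.

5503765708800000000000/7007


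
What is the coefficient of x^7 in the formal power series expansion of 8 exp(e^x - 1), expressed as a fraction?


exp(e^x - 1) is the exponential generating function for the Bell numbers Bell_k: exp(e^x - 1) = sum_{k>=0} Bell_k x^k / k!.
So the coefficient of x^7 in 8 exp(e^x - 1) is 8 Bell_7 / 7!.
Computing: Bell_7 = 877 and 7! = 5040, giving
8 * 877/5040 = 877/630.

877/630


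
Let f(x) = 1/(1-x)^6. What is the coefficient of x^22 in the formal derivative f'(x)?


Differentiate: d/dx [ 1/(1-x)^r ] = r / (1-x)^(r+1).
Here r = 6, so f'(x) = 6 / (1-x)^7.
The expansion of 1/(1-x)^(r+1) has coefficient of x^n equal to C(n+r, r).
So the coefficient of x^22 in f'(x) is
6 * C(28, 6) = 6 * 376740 = 2260440

2260440


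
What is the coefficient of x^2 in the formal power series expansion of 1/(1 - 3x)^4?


The general identity 1/(1 - c x)^r = sum_{k>=0} c^k C(k + r - 1, r - 1) x^k follows by substituting y = c x into 1/(1 - y)^r = sum_{k>=0} C(k + r - 1, r - 1) y^k.
For c = 3, r = 4, k = 2:
3^2 * C(5, 3) = 9 * 10 = 90.

90


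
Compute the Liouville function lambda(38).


The Liouville function is lambda(k) = (-1)^Omega(k), where Omega(k) counts the prime factors of k with multiplicity.
Factoring: 38 = 2 * 19, so Omega(38) = 2.
lambda(38) = (-1)^2 = 1.

1


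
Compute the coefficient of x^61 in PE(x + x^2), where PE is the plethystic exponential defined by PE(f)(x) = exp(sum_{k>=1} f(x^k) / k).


With f(x) = x + x^2, the exponent is sum_{k>=1} (x^k + x^(2k)) / k = -ln(1 - x) - ln(1 - x^2). Exponentiating:
PE(x + x^2) = 1 / ((1 - x)(1 - x^2)).
This is the generating function for partitions of n into parts of size 1 or 2. The number of 2's can be any j in 0..30, and the rest are 1's, so
[x^61] = floor(61/2) + 1 = 31.

31


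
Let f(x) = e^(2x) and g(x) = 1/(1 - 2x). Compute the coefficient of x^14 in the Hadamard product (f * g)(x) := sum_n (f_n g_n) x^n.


Expanding: f_k = 2^k/k! (from e^(2x)) and g_k = 2^k (from 1/(1 - 2x)). So the Hadamard coefficient (f * g)_k = 2^k 2^k / k! = (4)^k / k!.
For k = 14: 4^14/14! = 268435456/87178291200 = 131072/42567525.

131072/42567525


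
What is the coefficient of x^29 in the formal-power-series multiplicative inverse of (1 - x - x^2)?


Let the inverse be f(x) = sum_{k>=0} a_k x^k. From f(x) * (1 - x - x^2) = 1 and matching coefficients:
 x^0: a_0 = 1.
 x^1: a_1 - a_0 = 0, so a_1 = 1.
 x^k (k >= 2): a_k - a_{k-1} - a_{k-2} = 0, i.e. a_k = a_{k-1} + a_{k-2}.
This is the Fibonacci-type recurrence shifted so that a_0 = a_1 = 1.
Iterating: a_0=1, a_1=1, a_2=2, a_3=3, a_4=5, a_5=8, a_6=13, a_7=21, a_8=34, a_9=55, ...
a_29 = 832040.

832040


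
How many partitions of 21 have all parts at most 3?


Using the generating function (1-x)^(-1)(1-x^2)^(-1)(1-x^3)^(-1),
the coefficient of x^21 counts these restricted partitions.
Result = 48

48


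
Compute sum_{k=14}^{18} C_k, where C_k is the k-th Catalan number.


C_14 through C_18: 2674440, 9694845, 35357670, 129644790, 477638700
Sum = 2674440 + 9694845 + 35357670 + 129644790 + 477638700
= 655010445

655010445


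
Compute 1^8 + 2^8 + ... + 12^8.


This power sum has a closed form given by Faulhaber's formula
sum_{k=1}^{m} k^p = (1 / (p + 1)) * sum_{j=0}^{p} C(p + 1, j) B_j m^(p + 1 - j),
but for small m direct computation is fastest:
1 + 256 + 6561 + 65536 + 390625 + 1679616 + 5764801 + 16777216 + 43046721 + 100000000 + 214358881 + 429981696 = 812071910.

812071910


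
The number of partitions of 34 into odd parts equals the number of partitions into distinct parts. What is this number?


Computing partitions of 34 into odd parts (1, 3, 5, ...):
Using the generating function prod_{k>=0} 1/(1-x^(2k+1)),
the count is 512

512


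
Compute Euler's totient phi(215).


phi(n) counts integers in [1, n] coprime to n. Using the multiplicative formula phi(n) = n * prod_{p | n} (1 - 1/p):
215 = 5 * 43, so
phi(215) = 215 * (1 - 1/5) * (1 - 1/43) = 168.

168
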